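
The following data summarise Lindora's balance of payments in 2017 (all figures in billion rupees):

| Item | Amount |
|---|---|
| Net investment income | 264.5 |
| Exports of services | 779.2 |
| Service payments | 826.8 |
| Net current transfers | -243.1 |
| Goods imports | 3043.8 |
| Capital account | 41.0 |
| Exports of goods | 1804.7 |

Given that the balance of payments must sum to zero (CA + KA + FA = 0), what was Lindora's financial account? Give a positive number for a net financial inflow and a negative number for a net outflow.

1224.3

Goods balance = 1804.7 - 3043.8 = -1239.1
Services balance = 779.2 - 826.8 = -47.6
Trade balance (goods + services) = -1239.1 + (-47.6) = -1286.7
Net primary income = 264.5
Net secondary income = -243.1
Current account = -1286.7 + 264.5 + (-243.1) = -1265.3
Financial account = -(-1265.3 + 41.0) = 1224.3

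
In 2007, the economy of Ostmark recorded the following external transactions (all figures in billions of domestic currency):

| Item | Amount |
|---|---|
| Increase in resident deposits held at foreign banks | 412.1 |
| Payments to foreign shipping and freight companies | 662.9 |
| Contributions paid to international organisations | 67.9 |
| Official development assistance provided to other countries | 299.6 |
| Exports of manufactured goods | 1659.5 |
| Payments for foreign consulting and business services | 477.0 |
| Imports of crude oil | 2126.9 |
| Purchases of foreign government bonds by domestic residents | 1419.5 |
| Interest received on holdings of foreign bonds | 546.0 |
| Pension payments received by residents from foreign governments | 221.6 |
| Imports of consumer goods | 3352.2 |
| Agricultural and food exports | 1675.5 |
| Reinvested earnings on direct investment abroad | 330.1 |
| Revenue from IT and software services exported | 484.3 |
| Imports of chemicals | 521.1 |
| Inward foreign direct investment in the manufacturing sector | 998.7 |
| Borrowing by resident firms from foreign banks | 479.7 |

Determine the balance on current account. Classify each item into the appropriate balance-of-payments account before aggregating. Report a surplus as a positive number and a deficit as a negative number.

-2590.6

Goods: -3352.2 - 2126.9 + 1659.5 - 521.1 + 1675.5 = -2665.2
Services: -662.9 - 477.0 + 484.3 = -655.6
Primary income: 330.1 + 546.0 = 876.1
Secondary income: 221.6 - 299.6 - 67.9 = -145.9
Current account = (-2665.2) + (-655.6) + 876.1 + (-145.9) = -2590.6
(Excluded from the current account — financial account: increase in resident deposits held at foreign banks 412.1, purchases of foreign government bonds by domestic residents 1419.5, inward foreign direct investment in the manufacturing sector 998.7, borrowing by resident firms from foreign banks 479.7.)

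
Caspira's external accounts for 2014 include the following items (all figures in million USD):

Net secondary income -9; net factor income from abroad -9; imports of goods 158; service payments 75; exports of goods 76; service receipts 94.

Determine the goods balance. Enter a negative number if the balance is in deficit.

-82

Goods balance = 76 - 158 = -82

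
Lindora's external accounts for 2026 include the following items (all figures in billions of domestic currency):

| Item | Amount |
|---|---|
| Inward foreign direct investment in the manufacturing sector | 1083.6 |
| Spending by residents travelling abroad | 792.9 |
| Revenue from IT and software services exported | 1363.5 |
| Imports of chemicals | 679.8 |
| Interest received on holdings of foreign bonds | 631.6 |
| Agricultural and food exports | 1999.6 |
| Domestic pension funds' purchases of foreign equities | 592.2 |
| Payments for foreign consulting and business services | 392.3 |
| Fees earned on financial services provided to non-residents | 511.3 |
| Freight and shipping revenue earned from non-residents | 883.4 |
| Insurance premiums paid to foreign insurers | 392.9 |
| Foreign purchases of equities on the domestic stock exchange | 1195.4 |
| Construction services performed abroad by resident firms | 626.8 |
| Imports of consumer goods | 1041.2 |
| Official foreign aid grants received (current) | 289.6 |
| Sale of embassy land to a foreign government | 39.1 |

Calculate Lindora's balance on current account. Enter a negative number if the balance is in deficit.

Goods: -679.8 - 1041.2 + 1999.6 = 278.6
Services: -392.9 + 883.4 + 626.8 - 392.3 - 792.9 + 511.3 + 1363.5 = 1806.9
Primary income: 631.6
Secondary income: 289.6
Current account = 278.6 + 1806.9 + 631.6 + 289.6 = 3006.7
(Excluded from the current account — financial account: inward foreign direct investment in the manufacturing sector 1083.6, domestic pension funds' purchases of foreign equities 592.2, foreign purchases of equities on the domestic stock exchange 1195.4; capital account: sale of embassy land to a foreign government 39.1.)

3006.7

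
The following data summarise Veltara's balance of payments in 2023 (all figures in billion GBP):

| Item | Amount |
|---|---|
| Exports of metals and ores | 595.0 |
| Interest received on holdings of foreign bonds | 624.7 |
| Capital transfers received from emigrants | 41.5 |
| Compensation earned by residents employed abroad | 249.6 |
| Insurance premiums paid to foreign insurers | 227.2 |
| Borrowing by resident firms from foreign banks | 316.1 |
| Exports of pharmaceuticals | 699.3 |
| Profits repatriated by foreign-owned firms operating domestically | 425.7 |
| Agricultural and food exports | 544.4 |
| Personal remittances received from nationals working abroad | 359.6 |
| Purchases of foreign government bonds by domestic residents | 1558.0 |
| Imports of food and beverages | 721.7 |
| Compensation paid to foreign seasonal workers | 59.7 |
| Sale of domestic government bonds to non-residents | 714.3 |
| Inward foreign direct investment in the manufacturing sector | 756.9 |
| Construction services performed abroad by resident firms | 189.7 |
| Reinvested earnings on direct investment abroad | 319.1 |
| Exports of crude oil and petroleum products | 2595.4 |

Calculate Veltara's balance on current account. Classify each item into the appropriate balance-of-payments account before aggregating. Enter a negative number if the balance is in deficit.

Goods: -721.7 + 544.4 + 595.0 + 2595.4 + 699.3 = 3712.4
Services: -227.2 + 189.7 = -37.5
Primary income: 319.1 + 249.6 - 59.7 + 624.7 - 425.7 = 708.0
Secondary income: 359.6
Current account = 3712.4 + (-37.5) + 708.0 + 359.6 = 4742.5
(Excluded from the current account — capital account: capital transfers received from emigrants 41.5; financial account: borrowing by resident firms from foreign banks 316.1, purchases of foreign government bonds by domestic residents 1558.0, sale of domestic government bonds to non-residents 714.3, inward foreign direct investment in the manufacturing sector 756.9.)

4742.5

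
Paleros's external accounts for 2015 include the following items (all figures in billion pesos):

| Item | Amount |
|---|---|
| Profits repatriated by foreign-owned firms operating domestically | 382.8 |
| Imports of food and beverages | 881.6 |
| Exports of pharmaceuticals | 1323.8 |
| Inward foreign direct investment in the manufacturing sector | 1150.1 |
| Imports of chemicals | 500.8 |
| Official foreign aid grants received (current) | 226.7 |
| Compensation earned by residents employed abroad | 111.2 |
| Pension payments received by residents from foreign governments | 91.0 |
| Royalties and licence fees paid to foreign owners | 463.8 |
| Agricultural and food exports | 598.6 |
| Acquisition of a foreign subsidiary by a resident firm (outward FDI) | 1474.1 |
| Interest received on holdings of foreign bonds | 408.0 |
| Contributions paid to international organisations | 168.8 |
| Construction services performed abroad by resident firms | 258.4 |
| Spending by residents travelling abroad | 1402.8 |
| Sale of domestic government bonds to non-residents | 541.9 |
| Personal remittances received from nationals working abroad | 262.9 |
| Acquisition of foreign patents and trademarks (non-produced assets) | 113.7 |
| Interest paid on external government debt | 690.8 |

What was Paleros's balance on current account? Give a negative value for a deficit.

-1210.8

Goods: -881.6 + 1323.8 - 500.8 + 598.6 = 540.0
Services: -1402.8 - 463.8 + 258.4 = -1608.2
Primary income: 408.0 - 382.8 + 111.2 - 690.8 = -554.4
Secondary income: 226.7 + 91.0 - 168.8 + 262.9 = 411.8
Current account = 540.0 + (-1608.2) + (-554.4) + 411.8 = -1210.8
(Excluded from the current account — financial account: inward foreign direct investment in the manufacturing sector 1150.1, acquisition of a foreign subsidiary by a resident firm (outward FDI) 1474.1, sale of domestic government bonds to non-residents 541.9; capital account: acquisition of foreign patents and trademarks (non-produced assets) 113.7.)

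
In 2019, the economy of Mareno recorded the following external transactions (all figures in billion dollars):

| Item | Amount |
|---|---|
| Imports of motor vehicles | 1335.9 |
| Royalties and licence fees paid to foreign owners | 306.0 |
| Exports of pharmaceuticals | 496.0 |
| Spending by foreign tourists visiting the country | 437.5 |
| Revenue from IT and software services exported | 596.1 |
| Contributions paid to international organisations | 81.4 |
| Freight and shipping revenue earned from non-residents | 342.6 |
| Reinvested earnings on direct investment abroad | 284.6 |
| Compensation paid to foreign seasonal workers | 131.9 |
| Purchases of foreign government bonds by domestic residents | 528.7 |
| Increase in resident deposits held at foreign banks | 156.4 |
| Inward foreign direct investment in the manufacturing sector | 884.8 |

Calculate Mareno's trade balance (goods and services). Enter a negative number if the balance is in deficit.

230.3

Goods: 496.0 - 1335.9 = -839.9
Services: -306.0 + 596.1 + 437.5 + 342.6 = 1070.2
Trade balance = -839.9 + 1070.2 = 230.3
(Excluded from the trade balance — secondary income: contributions paid to international organisations 81.4; primary income: reinvested earnings on direct investment abroad 284.6, compensation paid to foreign seasonal workers 131.9; financial account: purchases of foreign government bonds by domestic residents 528.7, increase in resident deposits held at foreign banks 156.4, inward foreign direct investment in the manufacturing sector 884.8.)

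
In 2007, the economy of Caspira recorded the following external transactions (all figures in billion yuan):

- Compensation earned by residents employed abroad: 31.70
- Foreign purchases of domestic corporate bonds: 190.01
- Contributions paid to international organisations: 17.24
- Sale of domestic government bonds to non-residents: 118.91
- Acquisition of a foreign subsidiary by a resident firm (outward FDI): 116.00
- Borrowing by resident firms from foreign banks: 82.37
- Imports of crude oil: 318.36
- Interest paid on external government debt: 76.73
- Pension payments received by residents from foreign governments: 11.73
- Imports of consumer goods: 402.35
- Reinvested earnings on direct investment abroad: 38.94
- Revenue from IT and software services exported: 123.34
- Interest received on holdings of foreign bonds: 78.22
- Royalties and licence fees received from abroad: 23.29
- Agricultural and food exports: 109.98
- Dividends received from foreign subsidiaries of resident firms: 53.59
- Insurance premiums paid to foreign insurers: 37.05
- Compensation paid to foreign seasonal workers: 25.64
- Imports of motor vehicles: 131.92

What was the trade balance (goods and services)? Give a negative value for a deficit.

Goods: -131.92 - 402.35 + 109.98 - 318.36 = -742.65
Services: 23.29 - 37.05 + 123.34 = 109.58
Trade balance = -742.65 + 109.58 = -633.07
(Excluded from the trade balance — primary income: compensation earned by residents employed abroad 31.70, interest paid on external government debt 76.73, reinvested earnings on direct investment abroad 38.94, interest received on holdings of foreign bonds 78.22, dividends received from foreign subsidiaries of resident firms 53.59, compensation paid to foreign seasonal workers 25.64; financial account: foreign purchases of domestic corporate bonds 190.01, sale of domestic government bonds to non-residents 118.91, acquisition of a foreign subsidiary by a resident firm (outward FDI) 116.00, borrowing by resident firms from foreign banks 82.37; secondary income: contributions paid to international organisations 17.24, pension payments received by residents from foreign governments 11.73.)

-633.07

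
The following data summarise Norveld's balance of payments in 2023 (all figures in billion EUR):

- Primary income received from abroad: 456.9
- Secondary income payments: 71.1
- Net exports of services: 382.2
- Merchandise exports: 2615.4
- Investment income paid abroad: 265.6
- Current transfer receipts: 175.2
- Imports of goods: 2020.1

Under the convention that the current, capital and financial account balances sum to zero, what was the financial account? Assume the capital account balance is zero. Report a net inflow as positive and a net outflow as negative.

Goods balance = 2615.4 - 2020.1 = 595.3
Services balance = 382.2
Trade balance (goods + services) = 595.3 + 382.2 = 977.5
Net primary income = 456.9 - 265.6 = 191.3
Net secondary income = 175.2 - 71.1 = 104.1
Current account = 977.5 + 191.3 + 104.1 = 1272.9
Financial account = -(1272.9) = -1272.9

-1272.9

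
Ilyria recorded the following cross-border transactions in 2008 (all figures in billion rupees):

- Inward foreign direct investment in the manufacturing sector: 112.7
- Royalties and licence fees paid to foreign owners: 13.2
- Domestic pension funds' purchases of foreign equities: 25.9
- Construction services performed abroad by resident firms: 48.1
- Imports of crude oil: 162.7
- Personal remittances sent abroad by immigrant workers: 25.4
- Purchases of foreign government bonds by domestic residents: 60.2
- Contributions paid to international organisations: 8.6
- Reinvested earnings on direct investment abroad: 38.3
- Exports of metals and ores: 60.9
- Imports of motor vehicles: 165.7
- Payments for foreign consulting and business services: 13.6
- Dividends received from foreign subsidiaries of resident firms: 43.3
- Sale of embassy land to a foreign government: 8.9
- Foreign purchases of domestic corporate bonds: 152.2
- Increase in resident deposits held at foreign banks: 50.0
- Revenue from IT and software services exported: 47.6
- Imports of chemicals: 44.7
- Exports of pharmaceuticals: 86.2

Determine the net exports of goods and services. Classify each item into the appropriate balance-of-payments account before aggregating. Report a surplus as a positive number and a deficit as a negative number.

-157.1

Goods: -44.7 - 165.7 + 60.9 + 86.2 - 162.7 = -226.0
Services: 48.1 - 13.2 + 47.6 - 13.6 = 68.9
Trade balance = -226.0 + 68.9 = -157.1
(Excluded from the trade balance — financial account: inward foreign direct investment in the manufacturing sector 112.7, domestic pension funds' purchases of foreign equities 25.9, purchases of foreign government bonds by domestic residents 60.2, foreign purchases of domestic corporate bonds 152.2, increase in resident deposits held at foreign banks 50.0; secondary income: personal remittances sent abroad by immigrant workers 25.4, contributions paid to international organisations 8.6; primary income: reinvested earnings on direct investment abroad 38.3, dividends received from foreign subsidiaries of resident firms 43.3; capital account: sale of embassy land to a foreign government 8.9.)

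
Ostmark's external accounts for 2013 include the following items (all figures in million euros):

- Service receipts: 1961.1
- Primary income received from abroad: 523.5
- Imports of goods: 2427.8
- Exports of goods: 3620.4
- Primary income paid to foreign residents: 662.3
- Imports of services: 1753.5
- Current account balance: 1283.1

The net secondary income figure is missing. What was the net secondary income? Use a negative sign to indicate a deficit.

21.7

Current account = goods balance + services balance + net primary income + net secondary income
Sum of the known components = 1261.4
Net secondary income = CA - (known components) = 1283.1 - 1261.4 = 21.7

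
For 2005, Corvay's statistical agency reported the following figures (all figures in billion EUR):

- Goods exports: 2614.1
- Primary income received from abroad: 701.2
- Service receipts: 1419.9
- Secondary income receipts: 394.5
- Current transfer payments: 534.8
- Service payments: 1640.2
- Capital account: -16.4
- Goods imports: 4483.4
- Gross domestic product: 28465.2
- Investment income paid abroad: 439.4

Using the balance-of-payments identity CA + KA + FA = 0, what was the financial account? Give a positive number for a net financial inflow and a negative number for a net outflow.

1984.5

Goods balance = 2614.1 - 4483.4 = -1869.3
Services balance = 1419.9 - 1640.2 = -220.3
Trade balance (goods + services) = -1869.3 + (-220.3) = -2089.6
Net primary income = 701.2 - 439.4 = 261.8
Net secondary income = 394.5 - 534.8 = -140.3
Current account = -2089.6 + 261.8 + (-140.3) = -1968.1
Financial account = -(-1968.1 + (-16.4)) = 1984.5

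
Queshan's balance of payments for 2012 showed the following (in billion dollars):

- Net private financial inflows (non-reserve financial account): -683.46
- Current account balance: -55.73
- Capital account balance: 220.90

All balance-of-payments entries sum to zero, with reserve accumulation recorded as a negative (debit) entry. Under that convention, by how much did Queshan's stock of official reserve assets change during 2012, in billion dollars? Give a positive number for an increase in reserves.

Official reserve transactions balance = -((-55.73) + 220.90 + (-683.46)) = 518.29
An accumulation of reserves is recorded as a debit (negative entry), so the change in the stock of reserves is the negative of that balance.
Change in official reserves = -(518.29) = -518.29

-518.29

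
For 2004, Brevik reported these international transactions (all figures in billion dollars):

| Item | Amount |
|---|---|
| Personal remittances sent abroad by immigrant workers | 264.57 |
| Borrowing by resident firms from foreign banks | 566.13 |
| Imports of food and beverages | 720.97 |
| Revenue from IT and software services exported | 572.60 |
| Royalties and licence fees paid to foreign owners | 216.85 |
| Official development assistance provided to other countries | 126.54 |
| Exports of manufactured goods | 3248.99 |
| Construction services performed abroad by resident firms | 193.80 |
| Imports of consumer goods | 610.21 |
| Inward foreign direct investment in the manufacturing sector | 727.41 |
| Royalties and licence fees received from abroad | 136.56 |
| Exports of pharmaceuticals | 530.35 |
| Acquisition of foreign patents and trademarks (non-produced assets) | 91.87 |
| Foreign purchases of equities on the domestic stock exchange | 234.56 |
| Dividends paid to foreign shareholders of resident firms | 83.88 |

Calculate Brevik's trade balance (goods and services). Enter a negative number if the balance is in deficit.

Goods: -720.97 - 610.21 + 3248.99 + 530.35 = 2448.16
Services: 572.60 + 136.56 + 193.80 - 216.85 = 686.11
Trade balance = 2448.16 + 686.11 = 3134.27
(Excluded from the trade balance — secondary income: personal remittances sent abroad by immigrant workers 264.57, official development assistance provided to other countries 126.54; financial account: borrowing by resident firms from foreign banks 566.13, inward foreign direct investment in the manufacturing sector 727.41, foreign purchases of equities on the domestic stock exchange 234.56; capital account: acquisition of foreign patents and trademarks (non-produced assets) 91.87; primary income: dividends paid to foreign shareholders of resident firms 83.88.)

3134.27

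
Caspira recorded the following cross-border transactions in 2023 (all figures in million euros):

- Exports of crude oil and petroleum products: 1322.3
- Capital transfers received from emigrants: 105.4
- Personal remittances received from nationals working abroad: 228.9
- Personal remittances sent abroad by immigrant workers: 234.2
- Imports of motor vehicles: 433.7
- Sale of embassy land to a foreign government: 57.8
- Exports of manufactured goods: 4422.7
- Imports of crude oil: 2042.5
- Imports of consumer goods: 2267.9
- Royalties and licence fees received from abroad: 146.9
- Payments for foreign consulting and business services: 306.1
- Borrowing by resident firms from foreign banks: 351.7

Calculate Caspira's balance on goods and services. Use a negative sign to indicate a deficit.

841.7

Goods: 1322.3 - 2267.9 - 433.7 - 2042.5 + 4422.7 = 1000.9
Services: 146.9 - 306.1 = -159.2
Trade balance = 1000.9 + (-159.2) = 841.7
(Excluded from the trade balance — capital account: capital transfers received from emigrants 105.4, sale of embassy land to a foreign government 57.8; secondary income: personal remittances received from nationals working abroad 228.9, personal remittances sent abroad by immigrant workers 234.2; financial account: borrowing by resident firms from foreign banks 351.7.)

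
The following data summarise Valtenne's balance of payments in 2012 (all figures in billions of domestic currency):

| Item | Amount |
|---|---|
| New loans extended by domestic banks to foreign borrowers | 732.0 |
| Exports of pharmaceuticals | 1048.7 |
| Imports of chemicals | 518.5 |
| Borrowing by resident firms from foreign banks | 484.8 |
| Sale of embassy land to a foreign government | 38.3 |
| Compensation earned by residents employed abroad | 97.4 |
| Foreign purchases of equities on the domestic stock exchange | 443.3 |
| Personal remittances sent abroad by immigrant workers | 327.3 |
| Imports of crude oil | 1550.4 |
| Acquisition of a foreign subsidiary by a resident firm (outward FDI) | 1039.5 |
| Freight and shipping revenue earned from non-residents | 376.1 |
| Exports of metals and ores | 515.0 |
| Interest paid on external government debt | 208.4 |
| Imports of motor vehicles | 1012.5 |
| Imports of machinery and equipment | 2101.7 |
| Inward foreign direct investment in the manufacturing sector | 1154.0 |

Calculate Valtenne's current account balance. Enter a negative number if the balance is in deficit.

-3681.6

Goods: -1012.5 + 1048.7 - 2101.7 - 518.5 + 515.0 - 1550.4 = -3619.4
Services: 376.1
Primary income: -208.4 + 97.4 = -111.0
Secondary income: -327.3
Current account = (-3619.4) + 376.1 + (-111.0) + (-327.3) = -3681.6
(Excluded from the current account — financial account: new loans extended by domestic banks to foreign borrowers 732.0, borrowing by resident firms from foreign banks 484.8, foreign purchases of equities on the domestic stock exchange 443.3, acquisition of a foreign subsidiary by a resident firm (outward FDI) 1039.5, inward foreign direct investment in the manufacturing sector 1154.0; capital account: sale of embassy land to a foreign government 38.3.)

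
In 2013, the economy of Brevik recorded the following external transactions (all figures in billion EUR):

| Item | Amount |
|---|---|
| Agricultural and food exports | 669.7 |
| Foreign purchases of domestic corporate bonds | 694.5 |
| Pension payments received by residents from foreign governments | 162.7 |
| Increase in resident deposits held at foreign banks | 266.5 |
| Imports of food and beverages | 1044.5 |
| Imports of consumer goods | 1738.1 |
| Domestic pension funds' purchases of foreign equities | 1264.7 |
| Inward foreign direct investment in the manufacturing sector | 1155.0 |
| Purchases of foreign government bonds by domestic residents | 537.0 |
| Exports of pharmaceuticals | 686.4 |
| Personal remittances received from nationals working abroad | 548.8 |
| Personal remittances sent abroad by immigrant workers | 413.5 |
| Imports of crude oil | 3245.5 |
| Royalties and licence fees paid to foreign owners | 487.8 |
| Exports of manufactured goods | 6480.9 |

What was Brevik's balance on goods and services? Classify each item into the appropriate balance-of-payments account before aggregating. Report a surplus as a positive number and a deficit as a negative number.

Goods: -1044.5 + 686.4 - 1738.1 - 3245.5 + 669.7 + 6480.9 = 1808.9
Services: -487.8
Trade balance = 1808.9 + (-487.8) = 1321.1
(Excluded from the trade balance — financial account: foreign purchases of domestic corporate bonds 694.5, increase in resident deposits held at foreign banks 266.5, domestic pension funds' purchases of foreign equities 1264.7, inward foreign direct investment in the manufacturing sector 1155.0, purchases of foreign government bonds by domestic residents 537.0; secondary income: pension payments received by residents from foreign governments 162.7, personal remittances received from nationals working abroad 548.8, personal remittances sent abroad by immigrant workers 413.5.)

1321.1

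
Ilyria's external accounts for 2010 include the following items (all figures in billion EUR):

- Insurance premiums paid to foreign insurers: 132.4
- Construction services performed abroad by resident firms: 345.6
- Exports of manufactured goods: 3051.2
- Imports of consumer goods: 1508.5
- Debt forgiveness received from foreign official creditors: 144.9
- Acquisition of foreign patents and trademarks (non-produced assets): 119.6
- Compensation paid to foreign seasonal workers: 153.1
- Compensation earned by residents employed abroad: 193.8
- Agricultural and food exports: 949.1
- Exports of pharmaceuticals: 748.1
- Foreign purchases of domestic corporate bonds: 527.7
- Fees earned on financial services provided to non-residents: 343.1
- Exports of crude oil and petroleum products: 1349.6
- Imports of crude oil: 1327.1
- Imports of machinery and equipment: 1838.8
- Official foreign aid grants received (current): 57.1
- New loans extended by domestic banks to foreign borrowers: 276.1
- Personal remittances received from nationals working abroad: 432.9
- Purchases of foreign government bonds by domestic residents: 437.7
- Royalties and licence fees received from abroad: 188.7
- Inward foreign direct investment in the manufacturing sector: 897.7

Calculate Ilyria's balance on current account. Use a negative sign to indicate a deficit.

Goods: 748.1 + 1349.6 - 1327.1 - 1838.8 - 1508.5 + 3051.2 + 949.1 = 1423.6
Services: -132.4 + 343.1 + 345.6 + 188.7 = 745.0
Primary income: -153.1 + 193.8 = 40.7
Secondary income: 432.9 + 57.1 = 490.0
Current account = 1423.6 + 745.0 + 40.7 + 490.0 = 2699.3
(Excluded from the current account — capital account: debt forgiveness received from foreign official creditors 144.9, acquisition of foreign patents and trademarks (non-produced assets) 119.6; financial account: foreign purchases of domestic corporate bonds 527.7, new loans extended by domestic banks to foreign borrowers 276.1, purchases of foreign government bonds by domestic residents 437.7, inward foreign direct investment in the manufacturing sector 897.7.)

2699.3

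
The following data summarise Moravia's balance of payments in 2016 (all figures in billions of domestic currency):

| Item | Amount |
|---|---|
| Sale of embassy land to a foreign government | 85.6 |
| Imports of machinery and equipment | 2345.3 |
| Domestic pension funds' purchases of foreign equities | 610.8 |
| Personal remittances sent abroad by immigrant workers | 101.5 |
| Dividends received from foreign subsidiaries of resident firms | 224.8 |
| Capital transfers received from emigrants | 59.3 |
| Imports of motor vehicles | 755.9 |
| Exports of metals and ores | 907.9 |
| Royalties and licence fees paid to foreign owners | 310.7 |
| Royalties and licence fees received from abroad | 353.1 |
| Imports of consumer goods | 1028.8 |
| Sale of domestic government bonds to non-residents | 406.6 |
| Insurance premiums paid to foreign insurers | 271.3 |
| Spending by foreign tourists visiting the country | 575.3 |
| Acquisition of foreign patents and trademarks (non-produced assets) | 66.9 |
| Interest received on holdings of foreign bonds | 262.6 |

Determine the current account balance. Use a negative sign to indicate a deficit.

Goods: 907.9 - 755.9 - 1028.8 - 2345.3 = -3222.1
Services: 353.1 - 310.7 - 271.3 + 575.3 = 346.4
Primary income: 262.6 + 224.8 = 487.4
Secondary income: -101.5
Current account = (-3222.1) + 346.4 + 487.4 + (-101.5) = -2489.8
(Excluded from the current account — capital account: sale of embassy land to a foreign government 85.6, capital transfers received from emigrants 59.3, acquisition of foreign patents and trademarks (non-produced assets) 66.9; financial account: domestic pension funds' purchases of foreign equities 610.8, sale of domestic government bonds to non-residents 406.6.)

-2489.8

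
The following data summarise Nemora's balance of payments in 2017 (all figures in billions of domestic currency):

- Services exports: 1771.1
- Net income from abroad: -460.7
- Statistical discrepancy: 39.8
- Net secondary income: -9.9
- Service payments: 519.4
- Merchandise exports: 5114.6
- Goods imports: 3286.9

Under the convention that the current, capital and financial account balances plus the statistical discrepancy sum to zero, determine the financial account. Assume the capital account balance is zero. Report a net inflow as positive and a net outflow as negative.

-2648.6

Goods balance = 5114.6 - 3286.9 = 1827.7
Services balance = 1771.1 - 519.4 = 1251.7
Trade balance (goods + services) = 1827.7 + 1251.7 = 3079.4
Net primary income = -460.7
Net secondary income = -9.9
Current account = 3079.4 + (-460.7) + (-9.9) = 2608.8
Financial account = -(2608.8 + 39.8) = -2648.6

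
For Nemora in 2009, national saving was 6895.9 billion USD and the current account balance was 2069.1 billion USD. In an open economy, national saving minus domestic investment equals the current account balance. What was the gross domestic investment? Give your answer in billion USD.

4826.8

I = S - CA = 6895.9 - 2069.1 = 4826.8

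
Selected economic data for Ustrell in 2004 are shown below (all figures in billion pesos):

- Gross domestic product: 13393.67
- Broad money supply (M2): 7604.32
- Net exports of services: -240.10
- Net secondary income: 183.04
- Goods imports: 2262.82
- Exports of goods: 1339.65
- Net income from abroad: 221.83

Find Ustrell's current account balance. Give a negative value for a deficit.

Goods balance = 1339.65 - 2262.82 = -923.17
Services balance = -240.10
Trade balance (goods + services) = -923.17 + (-240.10) = -1163.27
Net primary income = 221.83
Net secondary income = 183.04
Current account = -1163.27 + 221.83 + 183.04 = -758.40

-758.40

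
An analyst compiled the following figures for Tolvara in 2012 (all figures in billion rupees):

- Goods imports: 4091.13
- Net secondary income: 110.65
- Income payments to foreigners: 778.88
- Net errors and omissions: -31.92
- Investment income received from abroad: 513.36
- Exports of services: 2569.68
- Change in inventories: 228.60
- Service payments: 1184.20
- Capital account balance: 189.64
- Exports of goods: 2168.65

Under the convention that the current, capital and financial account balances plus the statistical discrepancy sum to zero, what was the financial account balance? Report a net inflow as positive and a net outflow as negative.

Goods balance = 2168.65 - 4091.13 = -1922.48
Services balance = 2569.68 - 1184.20 = 1385.48
Trade balance (goods + services) = -1922.48 + 1385.48 = -537.00
Net primary income = 513.36 - 778.88 = -265.52
Net secondary income = 110.65
Current account = -537.00 + (-265.52) + 110.65 = -691.87
Financial account = -(-691.87 + 189.64 + (-31.92)) = 534.15

534.15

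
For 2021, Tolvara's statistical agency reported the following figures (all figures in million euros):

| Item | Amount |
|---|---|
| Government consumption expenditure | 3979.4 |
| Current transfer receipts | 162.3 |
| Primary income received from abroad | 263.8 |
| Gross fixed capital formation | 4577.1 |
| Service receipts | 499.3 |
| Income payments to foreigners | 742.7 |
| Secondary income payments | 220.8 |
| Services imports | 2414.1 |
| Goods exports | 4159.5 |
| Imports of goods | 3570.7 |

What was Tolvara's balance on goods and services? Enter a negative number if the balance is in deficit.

Goods balance = 4159.5 - 3570.7 = 588.8
Services balance = 499.3 - 2414.1 = -1914.8
Trade balance (goods + services) = 588.8 + (-1914.8) = -1326.0

-1326.0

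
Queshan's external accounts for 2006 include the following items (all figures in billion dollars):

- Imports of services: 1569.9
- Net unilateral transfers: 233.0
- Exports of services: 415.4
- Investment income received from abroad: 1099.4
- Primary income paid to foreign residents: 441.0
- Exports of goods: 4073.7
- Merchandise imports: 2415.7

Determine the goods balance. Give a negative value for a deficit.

1658.0

Goods balance = 4073.7 - 2415.7 = 1658.0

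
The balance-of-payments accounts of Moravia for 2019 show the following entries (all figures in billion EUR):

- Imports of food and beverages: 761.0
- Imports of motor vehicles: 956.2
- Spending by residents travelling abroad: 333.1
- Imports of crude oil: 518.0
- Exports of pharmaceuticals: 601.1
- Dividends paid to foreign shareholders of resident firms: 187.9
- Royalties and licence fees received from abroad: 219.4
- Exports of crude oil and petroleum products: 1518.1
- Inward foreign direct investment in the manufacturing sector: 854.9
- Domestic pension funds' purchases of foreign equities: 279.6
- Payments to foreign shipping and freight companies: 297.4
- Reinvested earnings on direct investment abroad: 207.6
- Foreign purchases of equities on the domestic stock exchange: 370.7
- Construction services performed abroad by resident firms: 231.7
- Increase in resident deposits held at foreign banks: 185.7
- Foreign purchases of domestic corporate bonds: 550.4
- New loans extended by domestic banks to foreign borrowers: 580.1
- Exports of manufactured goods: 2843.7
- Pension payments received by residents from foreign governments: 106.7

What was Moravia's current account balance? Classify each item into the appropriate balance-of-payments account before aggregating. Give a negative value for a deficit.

2674.7

Goods: 601.1 - 518.0 - 956.2 + 2843.7 - 761.0 + 1518.1 = 2727.7
Services: -333.1 + 231.7 + 219.4 - 297.4 = -179.4
Primary income: 207.6 - 187.9 = 19.7
Secondary income: 106.7
Current account = 2727.7 + (-179.4) + 19.7 + 106.7 = 2674.7
(Excluded from the current account — financial account: inward foreign direct investment in the manufacturing sector 854.9, domestic pension funds' purchases of foreign equities 279.6, foreign purchases of equities on the domestic stock exchange 370.7, increase in resident deposits held at foreign banks 185.7, foreign purchases of domestic corporate bonds 550.4, new loans extended by domestic banks to foreign borrowers 580.1.)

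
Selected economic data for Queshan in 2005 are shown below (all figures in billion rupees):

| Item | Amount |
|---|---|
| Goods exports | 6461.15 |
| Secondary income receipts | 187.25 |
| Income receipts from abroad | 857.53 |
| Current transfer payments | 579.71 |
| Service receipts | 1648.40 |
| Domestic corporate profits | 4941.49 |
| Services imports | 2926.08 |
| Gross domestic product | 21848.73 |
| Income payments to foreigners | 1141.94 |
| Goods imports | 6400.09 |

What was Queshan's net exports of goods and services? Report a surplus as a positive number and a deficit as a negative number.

-1216.62

Goods balance = 6461.15 - 6400.09 = 61.06
Services balance = 1648.40 - 2926.08 = -1277.68
Trade balance (goods + services) = 61.06 + (-1277.68) = -1216.62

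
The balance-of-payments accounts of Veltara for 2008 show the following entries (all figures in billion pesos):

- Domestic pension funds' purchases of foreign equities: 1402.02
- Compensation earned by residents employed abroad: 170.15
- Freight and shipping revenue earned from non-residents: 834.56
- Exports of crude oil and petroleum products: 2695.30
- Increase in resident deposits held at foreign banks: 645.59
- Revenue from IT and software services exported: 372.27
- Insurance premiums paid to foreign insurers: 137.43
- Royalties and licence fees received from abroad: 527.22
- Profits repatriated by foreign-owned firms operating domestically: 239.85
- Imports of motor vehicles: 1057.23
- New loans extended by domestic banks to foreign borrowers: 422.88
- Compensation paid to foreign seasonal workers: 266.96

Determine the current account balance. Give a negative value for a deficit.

Goods: 2695.30 - 1057.23 = 1638.07
Services: 372.27 + 527.22 + 834.56 - 137.43 = 1596.62
Primary income: -266.96 + 170.15 - 239.85 = -336.66
Current account = 1638.07 + 1596.62 + (-336.66) = 2898.03
(Excluded from the current account — financial account: domestic pension funds' purchases of foreign equities 1402.02, increase in resident deposits held at foreign banks 645.59, new loans extended by domestic banks to foreign borrowers 422.88.)

2898.03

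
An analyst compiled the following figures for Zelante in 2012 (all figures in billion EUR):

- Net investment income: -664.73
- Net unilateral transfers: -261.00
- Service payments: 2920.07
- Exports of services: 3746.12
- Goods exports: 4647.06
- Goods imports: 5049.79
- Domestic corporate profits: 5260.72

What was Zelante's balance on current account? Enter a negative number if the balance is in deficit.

-502.41

Goods balance = 4647.06 - 5049.79 = -402.73
Services balance = 3746.12 - 2920.07 = 826.05
Trade balance (goods + services) = -402.73 + 826.05 = 423.32
Net primary income = -664.73
Net secondary income = -261.00
Current account = 423.32 + (-664.73) + (-261.00) = -502.41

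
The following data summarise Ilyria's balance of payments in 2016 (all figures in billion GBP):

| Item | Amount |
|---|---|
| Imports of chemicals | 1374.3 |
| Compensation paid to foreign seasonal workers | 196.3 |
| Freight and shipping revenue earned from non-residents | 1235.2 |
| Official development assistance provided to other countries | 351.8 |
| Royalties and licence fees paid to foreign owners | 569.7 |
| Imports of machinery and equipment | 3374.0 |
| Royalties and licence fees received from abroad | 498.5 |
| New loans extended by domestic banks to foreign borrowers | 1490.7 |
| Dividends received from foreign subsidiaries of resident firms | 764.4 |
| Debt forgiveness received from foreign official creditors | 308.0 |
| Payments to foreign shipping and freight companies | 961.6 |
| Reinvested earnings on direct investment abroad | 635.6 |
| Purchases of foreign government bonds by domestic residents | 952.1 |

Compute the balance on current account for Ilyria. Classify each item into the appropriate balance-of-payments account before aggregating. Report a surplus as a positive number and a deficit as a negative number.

-3694.0

Goods: -3374.0 - 1374.3 = -4748.3
Services: -961.6 - 569.7 + 1235.2 + 498.5 = 202.4
Primary income: 635.6 + 764.4 - 196.3 = 1203.7
Secondary income: -351.8
Current account = (-4748.3) + 202.4 + 1203.7 + (-351.8) = -3694.0
(Excluded from the current account — financial account: new loans extended by domestic banks to foreign borrowers 1490.7, purchases of foreign government bonds by domestic residents 952.1; capital account: debt forgiveness received from foreign official creditors 308.0.)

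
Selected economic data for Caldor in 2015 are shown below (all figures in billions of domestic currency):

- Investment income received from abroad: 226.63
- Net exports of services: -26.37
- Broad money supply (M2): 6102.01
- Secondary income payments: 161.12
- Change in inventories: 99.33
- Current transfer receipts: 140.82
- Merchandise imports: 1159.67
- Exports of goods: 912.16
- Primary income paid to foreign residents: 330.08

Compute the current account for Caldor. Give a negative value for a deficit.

Goods balance = 912.16 - 1159.67 = -247.51
Services balance = -26.37
Trade balance (goods + services) = -247.51 + (-26.37) = -273.88
Net primary income = 226.63 - 330.08 = -103.45
Net secondary income = 140.82 - 161.12 = -20.30
Current account = -273.88 + (-103.45) + (-20.30) = -397.63

-397.63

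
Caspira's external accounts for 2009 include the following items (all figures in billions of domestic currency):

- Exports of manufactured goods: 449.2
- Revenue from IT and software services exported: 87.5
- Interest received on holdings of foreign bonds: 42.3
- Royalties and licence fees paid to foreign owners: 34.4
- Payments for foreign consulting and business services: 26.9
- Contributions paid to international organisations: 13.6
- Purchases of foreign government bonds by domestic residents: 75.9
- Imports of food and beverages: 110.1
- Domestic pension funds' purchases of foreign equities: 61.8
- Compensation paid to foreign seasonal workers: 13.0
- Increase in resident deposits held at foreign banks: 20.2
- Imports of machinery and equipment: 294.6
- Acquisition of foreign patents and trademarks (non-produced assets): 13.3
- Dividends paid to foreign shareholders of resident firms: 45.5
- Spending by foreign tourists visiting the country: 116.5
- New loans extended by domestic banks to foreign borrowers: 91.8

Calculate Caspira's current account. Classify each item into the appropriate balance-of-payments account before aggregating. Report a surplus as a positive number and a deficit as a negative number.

157.4

Goods: 449.2 - 110.1 - 294.6 = 44.5
Services: 116.5 - 26.9 - 34.4 + 87.5 = 142.7
Primary income: 42.3 - 13.0 - 45.5 = -16.2
Secondary income: -13.6
Current account = 44.5 + 142.7 + (-16.2) + (-13.6) = 157.4
(Excluded from the current account — financial account: purchases of foreign government bonds by domestic residents 75.9, domestic pension funds' purchases of foreign equities 61.8, increase in resident deposits held at foreign banks 20.2, new loans extended by domestic banks to foreign borrowers 91.8; capital account: acquisition of foreign patents and trademarks (non-produced assets) 13.3.)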